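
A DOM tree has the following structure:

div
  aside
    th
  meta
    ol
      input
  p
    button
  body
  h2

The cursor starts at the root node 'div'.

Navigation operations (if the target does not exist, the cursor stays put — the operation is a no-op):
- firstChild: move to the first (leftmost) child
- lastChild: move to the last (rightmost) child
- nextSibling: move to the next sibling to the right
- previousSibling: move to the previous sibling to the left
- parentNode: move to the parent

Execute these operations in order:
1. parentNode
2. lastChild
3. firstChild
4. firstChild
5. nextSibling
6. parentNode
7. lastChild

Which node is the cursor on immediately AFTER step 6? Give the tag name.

Answer: div

Derivation:
After 1 (parentNode): div (no-op, stayed)
After 2 (lastChild): h2
After 3 (firstChild): h2 (no-op, stayed)
After 4 (firstChild): h2 (no-op, stayed)
After 5 (nextSibling): h2 (no-op, stayed)
After 6 (parentNode): div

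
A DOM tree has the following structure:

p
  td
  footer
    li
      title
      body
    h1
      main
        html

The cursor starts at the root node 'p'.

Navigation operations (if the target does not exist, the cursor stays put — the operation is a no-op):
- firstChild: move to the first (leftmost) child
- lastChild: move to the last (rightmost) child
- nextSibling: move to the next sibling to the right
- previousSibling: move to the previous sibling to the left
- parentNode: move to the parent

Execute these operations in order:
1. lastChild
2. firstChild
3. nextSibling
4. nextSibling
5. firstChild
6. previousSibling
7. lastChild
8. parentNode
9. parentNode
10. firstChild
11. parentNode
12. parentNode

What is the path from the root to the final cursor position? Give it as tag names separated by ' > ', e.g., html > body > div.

Answer: p > footer

Derivation:
After 1 (lastChild): footer
After 2 (firstChild): li
After 3 (nextSibling): h1
After 4 (nextSibling): h1 (no-op, stayed)
After 5 (firstChild): main
After 6 (previousSibling): main (no-op, stayed)
After 7 (lastChild): html
After 8 (parentNode): main
After 9 (parentNode): h1
After 10 (firstChild): main
After 11 (parentNode): h1
After 12 (parentNode): footer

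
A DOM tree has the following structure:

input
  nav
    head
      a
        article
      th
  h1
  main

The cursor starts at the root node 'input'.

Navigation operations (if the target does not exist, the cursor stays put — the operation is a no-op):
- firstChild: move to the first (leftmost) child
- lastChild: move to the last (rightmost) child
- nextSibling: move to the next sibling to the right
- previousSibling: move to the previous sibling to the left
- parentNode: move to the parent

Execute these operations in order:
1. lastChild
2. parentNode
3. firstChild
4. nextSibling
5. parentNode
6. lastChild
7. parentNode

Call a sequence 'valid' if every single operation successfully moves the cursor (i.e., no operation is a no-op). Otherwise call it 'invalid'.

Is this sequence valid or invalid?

Answer: valid

Derivation:
After 1 (lastChild): main
After 2 (parentNode): input
After 3 (firstChild): nav
After 4 (nextSibling): h1
After 5 (parentNode): input
After 6 (lastChild): main
After 7 (parentNode): input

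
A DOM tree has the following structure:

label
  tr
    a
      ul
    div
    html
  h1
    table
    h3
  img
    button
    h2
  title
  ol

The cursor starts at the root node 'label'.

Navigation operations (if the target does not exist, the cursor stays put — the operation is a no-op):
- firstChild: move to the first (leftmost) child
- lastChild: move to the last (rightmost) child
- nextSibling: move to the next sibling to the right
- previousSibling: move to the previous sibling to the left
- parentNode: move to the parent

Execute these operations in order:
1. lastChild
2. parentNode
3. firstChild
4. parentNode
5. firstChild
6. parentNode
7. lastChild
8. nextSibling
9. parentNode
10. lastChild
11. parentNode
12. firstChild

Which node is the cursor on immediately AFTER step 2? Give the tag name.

Answer: label

Derivation:
After 1 (lastChild): ol
After 2 (parentNode): label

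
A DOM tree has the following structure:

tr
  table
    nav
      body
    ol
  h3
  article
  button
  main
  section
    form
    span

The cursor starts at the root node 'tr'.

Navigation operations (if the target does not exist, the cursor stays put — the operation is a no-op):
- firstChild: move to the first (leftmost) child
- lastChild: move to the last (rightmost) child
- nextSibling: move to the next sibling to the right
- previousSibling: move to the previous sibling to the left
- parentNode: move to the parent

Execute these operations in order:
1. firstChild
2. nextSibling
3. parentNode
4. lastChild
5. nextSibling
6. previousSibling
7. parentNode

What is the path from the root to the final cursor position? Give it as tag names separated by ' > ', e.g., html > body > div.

Answer: tr

Derivation:
After 1 (firstChild): table
After 2 (nextSibling): h3
After 3 (parentNode): tr
After 4 (lastChild): section
After 5 (nextSibling): section (no-op, stayed)
After 6 (previousSibling): main
After 7 (parentNode): tr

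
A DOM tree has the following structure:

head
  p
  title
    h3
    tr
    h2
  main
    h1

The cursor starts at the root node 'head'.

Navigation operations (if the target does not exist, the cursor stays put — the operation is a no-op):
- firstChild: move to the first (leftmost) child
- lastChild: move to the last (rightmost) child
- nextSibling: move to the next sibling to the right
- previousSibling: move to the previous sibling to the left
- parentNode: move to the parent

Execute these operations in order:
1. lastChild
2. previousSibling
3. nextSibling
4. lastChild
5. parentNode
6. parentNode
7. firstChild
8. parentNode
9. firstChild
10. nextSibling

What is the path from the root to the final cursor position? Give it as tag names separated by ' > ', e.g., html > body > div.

Answer: head > title

Derivation:
After 1 (lastChild): main
After 2 (previousSibling): title
After 3 (nextSibling): main
After 4 (lastChild): h1
After 5 (parentNode): main
After 6 (parentNode): head
After 7 (firstChild): p
After 8 (parentNode): head
After 9 (firstChild): p
After 10 (nextSibling): title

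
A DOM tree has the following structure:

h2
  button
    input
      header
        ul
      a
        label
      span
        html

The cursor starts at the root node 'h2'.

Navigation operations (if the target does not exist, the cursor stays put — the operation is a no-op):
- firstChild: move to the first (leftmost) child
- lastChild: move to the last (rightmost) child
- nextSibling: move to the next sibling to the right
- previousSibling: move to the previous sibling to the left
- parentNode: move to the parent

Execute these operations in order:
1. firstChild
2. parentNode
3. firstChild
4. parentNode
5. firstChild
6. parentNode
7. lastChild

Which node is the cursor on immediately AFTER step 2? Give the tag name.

Answer: h2

Derivation:
After 1 (firstChild): button
After 2 (parentNode): h2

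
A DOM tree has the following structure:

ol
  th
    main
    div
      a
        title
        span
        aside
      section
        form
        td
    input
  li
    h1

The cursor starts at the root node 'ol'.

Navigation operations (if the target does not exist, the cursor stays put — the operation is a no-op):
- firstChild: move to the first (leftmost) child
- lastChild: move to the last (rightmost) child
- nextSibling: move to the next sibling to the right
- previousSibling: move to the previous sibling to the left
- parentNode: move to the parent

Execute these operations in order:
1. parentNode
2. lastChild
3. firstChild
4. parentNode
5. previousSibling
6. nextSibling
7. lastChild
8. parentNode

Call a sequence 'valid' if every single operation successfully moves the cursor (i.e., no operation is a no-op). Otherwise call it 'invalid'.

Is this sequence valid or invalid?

After 1 (parentNode): ol (no-op, stayed)
After 2 (lastChild): li
After 3 (firstChild): h1
After 4 (parentNode): li
After 5 (previousSibling): th
After 6 (nextSibling): li
After 7 (lastChild): h1
After 8 (parentNode): li

Answer: invalid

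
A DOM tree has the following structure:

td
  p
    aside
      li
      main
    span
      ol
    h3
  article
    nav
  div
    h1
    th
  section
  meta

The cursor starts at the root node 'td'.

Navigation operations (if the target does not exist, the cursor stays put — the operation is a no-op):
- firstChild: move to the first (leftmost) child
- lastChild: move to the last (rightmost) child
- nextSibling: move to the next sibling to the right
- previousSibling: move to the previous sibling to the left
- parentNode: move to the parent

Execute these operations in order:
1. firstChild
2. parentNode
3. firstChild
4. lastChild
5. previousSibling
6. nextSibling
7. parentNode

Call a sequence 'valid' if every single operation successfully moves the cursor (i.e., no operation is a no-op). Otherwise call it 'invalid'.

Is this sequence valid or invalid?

After 1 (firstChild): p
After 2 (parentNode): td
After 3 (firstChild): p
After 4 (lastChild): h3
After 5 (previousSibling): span
After 6 (nextSibling): h3
After 7 (parentNode): p

Answer: valid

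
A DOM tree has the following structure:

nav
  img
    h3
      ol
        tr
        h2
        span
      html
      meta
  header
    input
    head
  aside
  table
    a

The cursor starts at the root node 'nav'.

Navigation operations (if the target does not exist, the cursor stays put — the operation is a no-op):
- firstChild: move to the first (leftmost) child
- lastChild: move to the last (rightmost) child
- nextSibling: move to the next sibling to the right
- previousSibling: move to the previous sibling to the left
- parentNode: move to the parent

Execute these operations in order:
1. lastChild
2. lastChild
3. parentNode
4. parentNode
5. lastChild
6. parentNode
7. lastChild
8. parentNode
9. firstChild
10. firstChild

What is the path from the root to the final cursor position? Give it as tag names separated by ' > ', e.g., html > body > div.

After 1 (lastChild): table
After 2 (lastChild): a
After 3 (parentNode): table
After 4 (parentNode): nav
After 5 (lastChild): table
After 6 (parentNode): nav
After 7 (lastChild): table
After 8 (parentNode): nav
After 9 (firstChild): img
After 10 (firstChild): h3

Answer: nav > img > h3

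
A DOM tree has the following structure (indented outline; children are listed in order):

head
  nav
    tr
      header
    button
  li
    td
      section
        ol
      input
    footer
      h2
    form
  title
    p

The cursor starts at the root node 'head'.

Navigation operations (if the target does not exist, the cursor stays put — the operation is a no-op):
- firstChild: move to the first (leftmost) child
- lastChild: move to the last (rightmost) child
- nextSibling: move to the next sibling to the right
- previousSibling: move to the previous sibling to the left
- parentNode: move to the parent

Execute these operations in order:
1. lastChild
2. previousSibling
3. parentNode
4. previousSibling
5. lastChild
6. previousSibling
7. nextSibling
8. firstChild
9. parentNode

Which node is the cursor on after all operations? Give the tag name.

Answer: title

Derivation:
After 1 (lastChild): title
After 2 (previousSibling): li
After 3 (parentNode): head
After 4 (previousSibling): head (no-op, stayed)
After 5 (lastChild): title
After 6 (previousSibling): li
After 7 (nextSibling): title
After 8 (firstChild): p
After 9 (parentNode): title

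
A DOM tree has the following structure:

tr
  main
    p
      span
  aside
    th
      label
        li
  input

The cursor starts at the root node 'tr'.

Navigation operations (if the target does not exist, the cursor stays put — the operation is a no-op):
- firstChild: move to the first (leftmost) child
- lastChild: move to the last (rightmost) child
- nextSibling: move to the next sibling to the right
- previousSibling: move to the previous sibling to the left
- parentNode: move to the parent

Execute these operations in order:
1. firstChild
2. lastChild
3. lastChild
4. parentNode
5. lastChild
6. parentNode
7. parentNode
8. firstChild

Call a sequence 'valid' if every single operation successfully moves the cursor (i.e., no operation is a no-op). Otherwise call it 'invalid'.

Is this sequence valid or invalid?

Answer: valid

Derivation:
After 1 (firstChild): main
After 2 (lastChild): p
After 3 (lastChild): span
After 4 (parentNode): p
After 5 (lastChild): span
After 6 (parentNode): p
After 7 (parentNode): main
After 8 (firstChild): p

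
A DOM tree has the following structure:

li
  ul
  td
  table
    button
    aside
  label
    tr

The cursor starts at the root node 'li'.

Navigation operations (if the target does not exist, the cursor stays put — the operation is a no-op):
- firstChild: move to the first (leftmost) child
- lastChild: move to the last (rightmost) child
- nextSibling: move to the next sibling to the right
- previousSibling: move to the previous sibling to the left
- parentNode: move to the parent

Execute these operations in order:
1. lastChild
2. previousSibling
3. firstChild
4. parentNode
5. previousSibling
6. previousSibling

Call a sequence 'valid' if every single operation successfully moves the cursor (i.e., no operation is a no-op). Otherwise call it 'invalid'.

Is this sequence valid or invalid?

Answer: valid

Derivation:
After 1 (lastChild): label
After 2 (previousSibling): table
After 3 (firstChild): button
After 4 (parentNode): table
After 5 (previousSibling): td
After 6 (previousSibling): ul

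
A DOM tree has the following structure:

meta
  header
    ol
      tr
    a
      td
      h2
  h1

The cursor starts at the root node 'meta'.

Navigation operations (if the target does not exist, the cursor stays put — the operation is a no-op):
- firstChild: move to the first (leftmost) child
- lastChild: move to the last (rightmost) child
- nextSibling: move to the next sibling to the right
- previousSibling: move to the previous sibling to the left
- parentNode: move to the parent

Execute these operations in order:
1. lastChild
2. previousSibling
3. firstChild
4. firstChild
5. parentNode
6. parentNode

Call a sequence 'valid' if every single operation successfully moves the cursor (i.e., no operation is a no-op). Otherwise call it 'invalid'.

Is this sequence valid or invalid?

After 1 (lastChild): h1
After 2 (previousSibling): header
After 3 (firstChild): ol
After 4 (firstChild): tr
After 5 (parentNode): ol
After 6 (parentNode): header

Answer: valid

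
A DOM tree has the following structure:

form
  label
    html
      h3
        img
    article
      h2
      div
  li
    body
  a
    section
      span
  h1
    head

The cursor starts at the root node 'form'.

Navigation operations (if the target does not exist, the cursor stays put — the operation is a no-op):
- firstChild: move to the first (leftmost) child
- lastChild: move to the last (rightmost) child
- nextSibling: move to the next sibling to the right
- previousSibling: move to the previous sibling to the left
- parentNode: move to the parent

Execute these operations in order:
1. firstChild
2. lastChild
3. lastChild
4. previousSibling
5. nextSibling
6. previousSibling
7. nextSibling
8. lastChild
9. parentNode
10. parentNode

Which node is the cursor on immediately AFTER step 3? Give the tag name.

Answer: div

Derivation:
After 1 (firstChild): label
After 2 (lastChild): article
After 3 (lastChild): div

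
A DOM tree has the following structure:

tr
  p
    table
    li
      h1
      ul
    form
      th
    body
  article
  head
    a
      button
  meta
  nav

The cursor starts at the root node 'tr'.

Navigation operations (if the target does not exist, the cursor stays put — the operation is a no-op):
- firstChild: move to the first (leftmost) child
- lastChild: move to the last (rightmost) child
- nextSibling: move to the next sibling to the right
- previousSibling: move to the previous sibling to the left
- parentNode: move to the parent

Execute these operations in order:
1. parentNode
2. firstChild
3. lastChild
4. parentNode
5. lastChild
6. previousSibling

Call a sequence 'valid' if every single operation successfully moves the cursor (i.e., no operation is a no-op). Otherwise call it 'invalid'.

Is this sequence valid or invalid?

After 1 (parentNode): tr (no-op, stayed)
After 2 (firstChild): p
After 3 (lastChild): body
After 4 (parentNode): p
After 5 (lastChild): body
After 6 (previousSibling): form

Answer: invalid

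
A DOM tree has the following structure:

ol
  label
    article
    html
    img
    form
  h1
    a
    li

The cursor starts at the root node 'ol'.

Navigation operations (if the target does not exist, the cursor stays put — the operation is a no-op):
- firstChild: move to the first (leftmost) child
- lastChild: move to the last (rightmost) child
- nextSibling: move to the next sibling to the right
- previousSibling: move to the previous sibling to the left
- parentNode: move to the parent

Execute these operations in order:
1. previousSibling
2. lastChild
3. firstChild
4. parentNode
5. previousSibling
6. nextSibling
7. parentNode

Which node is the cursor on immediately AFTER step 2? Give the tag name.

After 1 (previousSibling): ol (no-op, stayed)
After 2 (lastChild): h1

Answer: h1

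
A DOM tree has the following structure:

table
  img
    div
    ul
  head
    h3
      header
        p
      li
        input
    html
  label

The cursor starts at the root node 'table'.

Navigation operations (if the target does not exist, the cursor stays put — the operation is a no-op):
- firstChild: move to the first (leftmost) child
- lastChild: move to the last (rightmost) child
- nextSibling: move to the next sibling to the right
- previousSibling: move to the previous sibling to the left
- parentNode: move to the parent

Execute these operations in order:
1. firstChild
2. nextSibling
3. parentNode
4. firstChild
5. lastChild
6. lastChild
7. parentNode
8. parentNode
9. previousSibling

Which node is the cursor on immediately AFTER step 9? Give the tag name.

Answer: table

Derivation:
After 1 (firstChild): img
After 2 (nextSibling): head
After 3 (parentNode): table
After 4 (firstChild): img
After 5 (lastChild): ul
After 6 (lastChild): ul (no-op, stayed)
After 7 (parentNode): img
After 8 (parentNode): table
After 9 (previousSibling): table (no-op, stayed)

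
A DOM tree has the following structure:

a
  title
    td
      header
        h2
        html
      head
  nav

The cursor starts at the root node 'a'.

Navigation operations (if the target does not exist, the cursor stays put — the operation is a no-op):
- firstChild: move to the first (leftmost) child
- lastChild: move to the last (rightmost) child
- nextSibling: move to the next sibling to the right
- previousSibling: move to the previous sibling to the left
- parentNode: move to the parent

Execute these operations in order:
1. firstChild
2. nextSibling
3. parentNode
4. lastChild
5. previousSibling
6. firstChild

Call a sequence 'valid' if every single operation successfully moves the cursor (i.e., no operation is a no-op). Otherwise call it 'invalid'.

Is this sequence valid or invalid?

Answer: valid

Derivation:
After 1 (firstChild): title
After 2 (nextSibling): nav
After 3 (parentNode): a
After 4 (lastChild): nav
After 5 (previousSibling): title
After 6 (firstChild): td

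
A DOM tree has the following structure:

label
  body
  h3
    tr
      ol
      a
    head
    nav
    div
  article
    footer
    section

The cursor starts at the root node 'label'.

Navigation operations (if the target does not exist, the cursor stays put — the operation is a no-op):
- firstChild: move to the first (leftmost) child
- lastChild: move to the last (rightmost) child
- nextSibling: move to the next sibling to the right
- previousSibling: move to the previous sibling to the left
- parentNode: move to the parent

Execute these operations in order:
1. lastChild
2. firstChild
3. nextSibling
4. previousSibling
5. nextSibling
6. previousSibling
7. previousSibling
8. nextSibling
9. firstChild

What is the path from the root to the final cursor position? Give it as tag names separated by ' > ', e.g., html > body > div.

Answer: label > article > section

Derivation:
After 1 (lastChild): article
After 2 (firstChild): footer
After 3 (nextSibling): section
After 4 (previousSibling): footer
After 5 (nextSibling): section
After 6 (previousSibling): footer
After 7 (previousSibling): footer (no-op, stayed)
After 8 (nextSibling): section
After 9 (firstChild): section (no-op, stayed)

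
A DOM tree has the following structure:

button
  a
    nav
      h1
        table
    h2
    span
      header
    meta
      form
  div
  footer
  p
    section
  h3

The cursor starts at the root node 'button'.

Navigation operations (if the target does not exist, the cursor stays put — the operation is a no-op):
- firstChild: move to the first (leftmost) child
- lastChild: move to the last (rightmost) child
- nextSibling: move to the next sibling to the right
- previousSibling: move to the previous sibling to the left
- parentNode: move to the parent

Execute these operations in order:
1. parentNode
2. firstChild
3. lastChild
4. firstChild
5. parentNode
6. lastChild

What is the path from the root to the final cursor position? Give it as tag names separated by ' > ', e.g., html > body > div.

Answer: button > a > meta > form

Derivation:
After 1 (parentNode): button (no-op, stayed)
After 2 (firstChild): a
After 3 (lastChild): meta
After 4 (firstChild): form
After 5 (parentNode): meta
After 6 (lastChild): form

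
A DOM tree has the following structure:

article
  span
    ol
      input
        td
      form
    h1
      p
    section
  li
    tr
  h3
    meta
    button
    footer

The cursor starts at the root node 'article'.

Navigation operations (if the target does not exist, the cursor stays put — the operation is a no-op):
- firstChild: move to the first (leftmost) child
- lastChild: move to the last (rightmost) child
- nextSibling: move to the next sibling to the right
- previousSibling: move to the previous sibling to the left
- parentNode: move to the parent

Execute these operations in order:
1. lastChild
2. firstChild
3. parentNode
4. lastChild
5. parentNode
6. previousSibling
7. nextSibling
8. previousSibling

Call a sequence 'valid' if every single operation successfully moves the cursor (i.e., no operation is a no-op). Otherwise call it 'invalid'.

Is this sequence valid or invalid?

Answer: valid

Derivation:
After 1 (lastChild): h3
After 2 (firstChild): meta
After 3 (parentNode): h3
After 4 (lastChild): footer
After 5 (parentNode): h3
After 6 (previousSibling): li
After 7 (nextSibling): h3
After 8 (previousSibling): li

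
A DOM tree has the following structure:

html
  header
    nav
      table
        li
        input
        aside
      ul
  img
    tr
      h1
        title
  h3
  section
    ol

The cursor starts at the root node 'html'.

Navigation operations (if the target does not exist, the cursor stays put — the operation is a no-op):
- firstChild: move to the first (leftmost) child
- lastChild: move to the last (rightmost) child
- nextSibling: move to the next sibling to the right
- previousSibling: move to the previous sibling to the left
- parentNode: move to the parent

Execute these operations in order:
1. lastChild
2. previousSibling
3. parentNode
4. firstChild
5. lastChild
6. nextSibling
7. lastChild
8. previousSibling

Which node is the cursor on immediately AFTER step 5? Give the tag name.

Answer: nav

Derivation:
After 1 (lastChild): section
After 2 (previousSibling): h3
After 3 (parentNode): html
After 4 (firstChild): header
After 5 (lastChild): nav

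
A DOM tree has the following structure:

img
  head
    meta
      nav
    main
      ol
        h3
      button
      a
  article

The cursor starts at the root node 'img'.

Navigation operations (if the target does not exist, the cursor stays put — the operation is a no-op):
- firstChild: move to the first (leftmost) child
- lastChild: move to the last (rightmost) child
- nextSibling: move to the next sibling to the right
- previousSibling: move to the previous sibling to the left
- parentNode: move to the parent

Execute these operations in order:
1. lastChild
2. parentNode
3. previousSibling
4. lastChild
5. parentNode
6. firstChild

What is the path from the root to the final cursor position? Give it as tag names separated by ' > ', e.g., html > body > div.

Answer: img > head

Derivation:
After 1 (lastChild): article
After 2 (parentNode): img
After 3 (previousSibling): img (no-op, stayed)
After 4 (lastChild): article
After 5 (parentNode): img
After 6 (firstChild): head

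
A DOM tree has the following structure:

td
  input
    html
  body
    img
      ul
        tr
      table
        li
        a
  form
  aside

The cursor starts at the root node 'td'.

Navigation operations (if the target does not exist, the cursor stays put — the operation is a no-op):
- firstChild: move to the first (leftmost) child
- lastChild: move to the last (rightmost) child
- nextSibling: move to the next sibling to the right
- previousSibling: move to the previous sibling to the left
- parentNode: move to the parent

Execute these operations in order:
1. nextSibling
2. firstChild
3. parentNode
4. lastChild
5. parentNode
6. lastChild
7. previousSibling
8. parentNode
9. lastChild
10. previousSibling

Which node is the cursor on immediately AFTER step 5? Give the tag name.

After 1 (nextSibling): td (no-op, stayed)
After 2 (firstChild): input
After 3 (parentNode): td
After 4 (lastChild): aside
After 5 (parentNode): td

Answer: td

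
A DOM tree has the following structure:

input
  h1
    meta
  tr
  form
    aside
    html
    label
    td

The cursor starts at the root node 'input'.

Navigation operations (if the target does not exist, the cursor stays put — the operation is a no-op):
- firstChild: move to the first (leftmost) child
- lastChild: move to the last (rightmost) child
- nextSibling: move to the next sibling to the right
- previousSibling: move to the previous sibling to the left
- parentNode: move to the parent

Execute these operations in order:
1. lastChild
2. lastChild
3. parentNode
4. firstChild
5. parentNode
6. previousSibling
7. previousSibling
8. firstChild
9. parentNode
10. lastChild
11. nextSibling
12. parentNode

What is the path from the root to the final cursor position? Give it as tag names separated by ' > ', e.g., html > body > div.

After 1 (lastChild): form
After 2 (lastChild): td
After 3 (parentNode): form
After 4 (firstChild): aside
After 5 (parentNode): form
After 6 (previousSibling): tr
After 7 (previousSibling): h1
After 8 (firstChild): meta
After 9 (parentNode): h1
After 10 (lastChild): meta
After 11 (nextSibling): meta (no-op, stayed)
After 12 (parentNode): h1

Answer: input > h1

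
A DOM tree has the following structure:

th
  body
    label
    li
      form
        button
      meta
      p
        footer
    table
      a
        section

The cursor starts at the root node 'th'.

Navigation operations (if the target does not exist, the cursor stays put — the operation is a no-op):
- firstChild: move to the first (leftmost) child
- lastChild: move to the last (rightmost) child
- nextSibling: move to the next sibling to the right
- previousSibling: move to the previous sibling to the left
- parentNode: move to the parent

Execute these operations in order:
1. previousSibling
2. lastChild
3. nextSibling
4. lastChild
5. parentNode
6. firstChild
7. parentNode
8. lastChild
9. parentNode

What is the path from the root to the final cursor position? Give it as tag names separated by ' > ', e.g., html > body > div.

After 1 (previousSibling): th (no-op, stayed)
After 2 (lastChild): body
After 3 (nextSibling): body (no-op, stayed)
After 4 (lastChild): table
After 5 (parentNode): body
After 6 (firstChild): label
After 7 (parentNode): body
After 8 (lastChild): table
After 9 (parentNode): body

Answer: th > body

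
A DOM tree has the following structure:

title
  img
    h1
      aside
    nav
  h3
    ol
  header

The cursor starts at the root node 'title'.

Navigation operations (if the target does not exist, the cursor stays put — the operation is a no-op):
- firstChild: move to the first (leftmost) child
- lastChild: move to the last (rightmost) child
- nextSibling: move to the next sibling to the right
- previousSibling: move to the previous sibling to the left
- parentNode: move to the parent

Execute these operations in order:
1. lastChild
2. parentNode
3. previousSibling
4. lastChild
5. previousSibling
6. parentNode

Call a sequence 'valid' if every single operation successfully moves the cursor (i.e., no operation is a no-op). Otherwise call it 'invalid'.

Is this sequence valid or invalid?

After 1 (lastChild): header
After 2 (parentNode): title
After 3 (previousSibling): title (no-op, stayed)
After 4 (lastChild): header
After 5 (previousSibling): h3
After 6 (parentNode): title

Answer: invalid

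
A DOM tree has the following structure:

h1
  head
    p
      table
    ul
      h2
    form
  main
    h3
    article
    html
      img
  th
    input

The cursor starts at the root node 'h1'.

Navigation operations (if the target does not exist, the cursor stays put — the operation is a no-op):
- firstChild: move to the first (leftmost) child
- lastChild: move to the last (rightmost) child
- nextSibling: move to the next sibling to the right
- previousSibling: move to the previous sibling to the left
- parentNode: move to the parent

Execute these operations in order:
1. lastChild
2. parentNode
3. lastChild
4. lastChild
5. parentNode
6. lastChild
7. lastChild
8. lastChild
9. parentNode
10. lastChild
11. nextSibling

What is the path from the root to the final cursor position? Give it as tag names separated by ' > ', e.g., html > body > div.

Answer: h1 > th > input

Derivation:
After 1 (lastChild): th
After 2 (parentNode): h1
After 3 (lastChild): th
After 4 (lastChild): input
After 5 (parentNode): th
After 6 (lastChild): input
After 7 (lastChild): input (no-op, stayed)
After 8 (lastChild): input (no-op, stayed)
After 9 (parentNode): th
After 10 (lastChild): input
After 11 (nextSibling): input (no-op, stayed)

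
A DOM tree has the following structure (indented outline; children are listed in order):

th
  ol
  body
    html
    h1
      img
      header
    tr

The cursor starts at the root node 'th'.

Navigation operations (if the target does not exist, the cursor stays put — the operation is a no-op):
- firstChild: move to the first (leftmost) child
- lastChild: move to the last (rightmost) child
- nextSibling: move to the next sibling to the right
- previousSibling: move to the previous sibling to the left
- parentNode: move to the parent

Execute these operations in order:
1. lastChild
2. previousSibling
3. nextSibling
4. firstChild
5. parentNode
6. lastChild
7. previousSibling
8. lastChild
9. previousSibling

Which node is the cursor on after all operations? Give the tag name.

Answer: img

Derivation:
After 1 (lastChild): body
After 2 (previousSibling): ol
After 3 (nextSibling): body
After 4 (firstChild): html
After 5 (parentNode): body
After 6 (lastChild): tr
After 7 (previousSibling): h1
After 8 (lastChild): header
After 9 (previousSibling): img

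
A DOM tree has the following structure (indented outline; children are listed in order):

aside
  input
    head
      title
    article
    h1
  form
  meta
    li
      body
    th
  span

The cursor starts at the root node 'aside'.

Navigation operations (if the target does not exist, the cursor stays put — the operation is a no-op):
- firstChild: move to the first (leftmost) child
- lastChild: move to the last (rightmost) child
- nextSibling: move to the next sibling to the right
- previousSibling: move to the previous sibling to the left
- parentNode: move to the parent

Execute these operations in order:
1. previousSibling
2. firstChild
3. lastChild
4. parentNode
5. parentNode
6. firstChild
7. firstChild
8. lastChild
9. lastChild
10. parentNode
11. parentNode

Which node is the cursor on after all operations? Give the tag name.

Answer: input

Derivation:
After 1 (previousSibling): aside (no-op, stayed)
After 2 (firstChild): input
After 3 (lastChild): h1
After 4 (parentNode): input
After 5 (parentNode): aside
After 6 (firstChild): input
After 7 (firstChild): head
After 8 (lastChild): title
After 9 (lastChild): title (no-op, stayed)
After 10 (parentNode): head
After 11 (parentNode): input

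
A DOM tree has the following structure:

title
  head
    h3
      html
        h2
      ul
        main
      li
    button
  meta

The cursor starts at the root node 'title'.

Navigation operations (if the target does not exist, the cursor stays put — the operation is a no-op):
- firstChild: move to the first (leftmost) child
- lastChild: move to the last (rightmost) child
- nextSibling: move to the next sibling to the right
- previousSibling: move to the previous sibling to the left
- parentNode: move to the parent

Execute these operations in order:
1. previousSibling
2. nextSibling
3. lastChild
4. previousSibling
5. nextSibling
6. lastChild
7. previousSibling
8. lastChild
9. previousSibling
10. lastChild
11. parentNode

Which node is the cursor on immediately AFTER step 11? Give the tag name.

Answer: h3

Derivation:
After 1 (previousSibling): title (no-op, stayed)
After 2 (nextSibling): title (no-op, stayed)
After 3 (lastChild): meta
After 4 (previousSibling): head
After 5 (nextSibling): meta
After 6 (lastChild): meta (no-op, stayed)
After 7 (previousSibling): head
After 8 (lastChild): button
After 9 (previousSibling): h3
After 10 (lastChild): li
After 11 (parentNode): h3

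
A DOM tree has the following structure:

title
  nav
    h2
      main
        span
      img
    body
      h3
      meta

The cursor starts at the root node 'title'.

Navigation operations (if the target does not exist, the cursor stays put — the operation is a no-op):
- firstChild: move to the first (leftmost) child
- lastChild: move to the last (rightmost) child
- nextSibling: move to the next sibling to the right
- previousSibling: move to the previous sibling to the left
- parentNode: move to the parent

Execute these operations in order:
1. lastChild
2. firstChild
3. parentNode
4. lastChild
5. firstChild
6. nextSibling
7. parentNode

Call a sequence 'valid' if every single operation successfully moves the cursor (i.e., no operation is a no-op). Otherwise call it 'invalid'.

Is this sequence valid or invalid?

Answer: valid

Derivation:
After 1 (lastChild): nav
After 2 (firstChild): h2
After 3 (parentNode): nav
After 4 (lastChild): body
After 5 (firstChild): h3
After 6 (nextSibling): meta
After 7 (parentNode): body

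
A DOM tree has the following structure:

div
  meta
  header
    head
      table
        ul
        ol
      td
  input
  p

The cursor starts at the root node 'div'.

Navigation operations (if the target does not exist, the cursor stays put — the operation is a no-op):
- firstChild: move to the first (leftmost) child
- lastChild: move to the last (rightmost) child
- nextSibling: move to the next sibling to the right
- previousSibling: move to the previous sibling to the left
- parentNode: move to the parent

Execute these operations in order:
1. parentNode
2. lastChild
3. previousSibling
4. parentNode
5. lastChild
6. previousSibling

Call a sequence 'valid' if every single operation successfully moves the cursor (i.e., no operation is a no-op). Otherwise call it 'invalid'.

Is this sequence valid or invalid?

After 1 (parentNode): div (no-op, stayed)
After 2 (lastChild): p
After 3 (previousSibling): input
After 4 (parentNode): div
After 5 (lastChild): p
After 6 (previousSibling): input

Answer: invalid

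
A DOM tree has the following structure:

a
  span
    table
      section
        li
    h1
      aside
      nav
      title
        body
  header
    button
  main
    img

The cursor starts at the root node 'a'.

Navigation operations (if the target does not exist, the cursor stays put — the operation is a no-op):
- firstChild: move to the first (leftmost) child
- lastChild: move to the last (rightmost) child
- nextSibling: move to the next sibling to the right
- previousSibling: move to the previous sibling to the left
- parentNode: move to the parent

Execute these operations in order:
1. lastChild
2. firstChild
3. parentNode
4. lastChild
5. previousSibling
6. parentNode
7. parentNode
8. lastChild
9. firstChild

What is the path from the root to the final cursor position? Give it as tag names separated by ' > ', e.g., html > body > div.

Answer: a > main > img

Derivation:
After 1 (lastChild): main
After 2 (firstChild): img
After 3 (parentNode): main
After 4 (lastChild): img
After 5 (previousSibling): img (no-op, stayed)
After 6 (parentNode): main
After 7 (parentNode): a
After 8 (lastChild): main
After 9 (firstChild): img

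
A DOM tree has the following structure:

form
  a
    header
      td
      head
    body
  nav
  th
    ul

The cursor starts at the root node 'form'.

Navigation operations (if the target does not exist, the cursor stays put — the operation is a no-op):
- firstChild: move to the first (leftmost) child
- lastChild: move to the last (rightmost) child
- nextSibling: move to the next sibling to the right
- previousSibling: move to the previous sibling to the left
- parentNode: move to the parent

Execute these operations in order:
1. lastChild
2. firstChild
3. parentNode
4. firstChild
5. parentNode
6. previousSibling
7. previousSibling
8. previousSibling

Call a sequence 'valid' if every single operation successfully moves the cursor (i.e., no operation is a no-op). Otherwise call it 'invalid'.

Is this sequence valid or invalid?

After 1 (lastChild): th
After 2 (firstChild): ul
After 3 (parentNode): th
After 4 (firstChild): ul
After 5 (parentNode): th
After 6 (previousSibling): nav
After 7 (previousSibling): a
After 8 (previousSibling): a (no-op, stayed)

Answer: invalid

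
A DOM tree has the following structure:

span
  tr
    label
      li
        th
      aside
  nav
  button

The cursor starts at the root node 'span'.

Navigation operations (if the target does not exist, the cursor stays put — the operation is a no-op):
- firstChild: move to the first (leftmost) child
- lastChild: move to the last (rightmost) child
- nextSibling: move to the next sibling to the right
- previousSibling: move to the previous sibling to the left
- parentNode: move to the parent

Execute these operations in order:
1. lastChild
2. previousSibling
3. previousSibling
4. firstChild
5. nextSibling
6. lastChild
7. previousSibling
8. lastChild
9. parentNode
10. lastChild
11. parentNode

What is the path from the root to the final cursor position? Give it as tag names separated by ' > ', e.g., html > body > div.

After 1 (lastChild): button
After 2 (previousSibling): nav
After 3 (previousSibling): tr
After 4 (firstChild): label
After 5 (nextSibling): label (no-op, stayed)
After 6 (lastChild): aside
After 7 (previousSibling): li
After 8 (lastChild): th
After 9 (parentNode): li
After 10 (lastChild): th
After 11 (parentNode): li

Answer: span > tr > label > li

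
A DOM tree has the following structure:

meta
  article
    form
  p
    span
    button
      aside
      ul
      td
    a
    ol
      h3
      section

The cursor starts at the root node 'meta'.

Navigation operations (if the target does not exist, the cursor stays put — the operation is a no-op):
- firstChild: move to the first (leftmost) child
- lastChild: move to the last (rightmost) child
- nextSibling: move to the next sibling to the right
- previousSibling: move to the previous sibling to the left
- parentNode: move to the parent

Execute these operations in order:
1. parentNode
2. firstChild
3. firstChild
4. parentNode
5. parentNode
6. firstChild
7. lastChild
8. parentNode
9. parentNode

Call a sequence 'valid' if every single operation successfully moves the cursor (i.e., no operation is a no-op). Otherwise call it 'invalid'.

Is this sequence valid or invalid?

Answer: invalid

Derivation:
After 1 (parentNode): meta (no-op, stayed)
After 2 (firstChild): article
After 3 (firstChild): form
After 4 (parentNode): article
After 5 (parentNode): meta
After 6 (firstChild): article
After 7 (lastChild): form
After 8 (parentNode): article
After 9 (parentNode): meta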